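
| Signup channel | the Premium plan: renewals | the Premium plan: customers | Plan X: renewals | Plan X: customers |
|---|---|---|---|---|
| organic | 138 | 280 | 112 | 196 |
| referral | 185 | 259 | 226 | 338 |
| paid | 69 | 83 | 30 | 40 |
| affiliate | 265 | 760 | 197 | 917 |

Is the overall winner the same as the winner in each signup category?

No

Organic: the Premium plan 138/280 = 49.3%, Plan X 112/196 = 57.1% → Plan X
Referral: the Premium plan 185/259 = 71.4%, Plan X 226/338 = 66.9% → the Premium plan
Paid: the Premium plan 69/83 = 83.1%, Plan X 30/40 = 75.0% → the Premium plan
Affiliate: the Premium plan 265/760 = 34.9%, Plan X 197/917 = 21.5% → the Premium plan
Overall: the Premium plan 657/1382 = 47.5%, Plan X 565/1491 = 37.9% → the Premium plan
Neither sweeps: the Premium plan wins 3 of 4 groups, Plan X wins 1. The Premium plan wins overall but not every group — no Simpson reversal.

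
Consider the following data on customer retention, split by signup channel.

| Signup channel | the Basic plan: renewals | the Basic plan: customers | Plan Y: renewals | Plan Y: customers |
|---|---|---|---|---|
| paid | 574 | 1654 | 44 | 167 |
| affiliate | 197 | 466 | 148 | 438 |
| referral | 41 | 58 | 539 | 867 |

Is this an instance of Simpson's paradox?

Yes

Paid: the Basic plan 574/1654 = 34.7%, Plan Y 44/167 = 26.3% → the Basic plan
Affiliate: the Basic plan 197/466 = 42.3%, Plan Y 148/438 = 33.8% → the Basic plan
Referral: the Basic plan 41/58 = 70.7%, Plan Y 539/867 = 62.2% → the Basic plan
Overall: the Basic plan 812/2178 = 37.3%, Plan Y 731/1472 = 49.7% → Plan Y
The Basic plan wins each signup group but Plan Y wins overall — the comparison reverses. The Basic plan's customers skew toward paid, which has a lower base rate.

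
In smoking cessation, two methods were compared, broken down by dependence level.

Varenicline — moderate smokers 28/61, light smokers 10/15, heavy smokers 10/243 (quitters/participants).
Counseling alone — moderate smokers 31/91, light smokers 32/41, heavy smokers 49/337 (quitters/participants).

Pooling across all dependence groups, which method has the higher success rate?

Moderate smokers: varenicline 28/61 = 45.9%, counseling alone 31/91 = 34.1% → varenicline
Light smokers: varenicline 10/15 = 66.7%, counseling alone 32/41 = 78.0% → counseling alone
Heavy smokers: varenicline 10/243 = 4.1%, counseling alone 49/337 = 14.5% → counseling alone
Overall: varenicline 48/319 = 15.0%, counseling alone 112/469 = 23.9% → counseling alone
(Neither sweeps every dependence group, but counseling alone has the higher pooled rate.)

counseling alone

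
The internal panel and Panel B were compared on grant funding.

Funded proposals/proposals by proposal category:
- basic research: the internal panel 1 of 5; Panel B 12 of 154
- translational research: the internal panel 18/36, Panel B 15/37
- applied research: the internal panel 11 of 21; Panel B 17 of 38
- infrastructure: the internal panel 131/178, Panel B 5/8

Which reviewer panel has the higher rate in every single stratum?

Basic research: the internal panel 1/5 = 20.0%, Panel B 12/154 = 7.8% → the internal panel
Translational research: the internal panel 18/36 = 50.0%, Panel B 15/37 = 40.5% → the internal panel
Applied research: the internal panel 11/21 = 52.4%, Panel B 17/38 = 44.7% → the internal panel
Infrastructure: the internal panel 131/178 = 73.6%, Panel B 5/8 = 62.5% → the internal panel
The internal panel has the higher rate in all 4 groups.

the internal panel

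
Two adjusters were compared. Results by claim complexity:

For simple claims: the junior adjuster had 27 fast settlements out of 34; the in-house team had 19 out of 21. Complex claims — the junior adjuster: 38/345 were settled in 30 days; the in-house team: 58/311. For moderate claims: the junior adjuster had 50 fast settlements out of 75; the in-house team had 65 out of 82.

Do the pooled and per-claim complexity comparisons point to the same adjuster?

Yes

Simple: the junior adjuster 27/34 = 79.4%, the in-house team 19/21 = 90.5% → the in-house team
Complex: the junior adjuster 38/345 = 11.0%, the in-house team 58/311 = 18.6% → the in-house team
Moderate: the junior adjuster 50/75 = 66.7%, the in-house team 65/82 = 79.3% → the in-house team
Overall: the junior adjuster 115/454 = 25.3%, the in-house team 142/414 = 34.3% → the in-house team
The in-house team wins overall and in every claim group — no reversal.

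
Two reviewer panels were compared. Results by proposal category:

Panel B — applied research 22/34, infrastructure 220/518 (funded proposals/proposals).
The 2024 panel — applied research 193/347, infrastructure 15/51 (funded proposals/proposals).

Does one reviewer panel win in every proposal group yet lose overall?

Applied research: Panel B 22/34 = 64.7%, the 2024 panel 193/347 = 55.6% → Panel B
Infrastructure: Panel B 220/518 = 42.5%, the 2024 panel 15/51 = 29.4% → Panel B
Overall: Panel B 242/552 = 43.8%, the 2024 panel 208/398 = 52.3% → the 2024 panel
Panel B wins each proposal group but the 2024 panel wins overall — the comparison reverses. Panel B's proposals skew toward infrastructure, which has a lower base rate.

Yes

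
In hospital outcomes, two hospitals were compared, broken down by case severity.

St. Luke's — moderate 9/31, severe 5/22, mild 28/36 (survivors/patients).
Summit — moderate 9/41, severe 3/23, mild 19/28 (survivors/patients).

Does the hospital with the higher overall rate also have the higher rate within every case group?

Moderate: St. Luke's 9/31 = 29.0%, Summit 9/41 = 22.0% → St. Luke's
Severe: St. Luke's 5/22 = 22.7%, Summit 3/23 = 13.0% → St. Luke's
Mild: St. Luke's 28/36 = 77.8%, Summit 19/28 = 67.9% → St. Luke's
Overall: St. Luke's 42/89 = 47.2%, Summit 31/92 = 33.7% → St. Luke's
St. Luke's wins overall and in every case group — no reversal.

Yes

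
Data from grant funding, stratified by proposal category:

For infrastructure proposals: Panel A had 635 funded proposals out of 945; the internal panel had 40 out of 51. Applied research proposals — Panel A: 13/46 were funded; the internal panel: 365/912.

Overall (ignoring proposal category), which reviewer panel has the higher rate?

Panel A

Infrastructure: Panel A 635/945 = 67.2%, the internal panel 40/51 = 78.4% → the internal panel
Applied research: Panel A 13/46 = 28.3%, the internal panel 365/912 = 40.0% → the internal panel
Overall: Panel A 648/991 = 65.4%, the internal panel 405/963 = 42.1% → Panel A
(The internal panel wins every proposal group but Panel A wins overall — the internal panel's proposals skew toward the low-rate applied research group.)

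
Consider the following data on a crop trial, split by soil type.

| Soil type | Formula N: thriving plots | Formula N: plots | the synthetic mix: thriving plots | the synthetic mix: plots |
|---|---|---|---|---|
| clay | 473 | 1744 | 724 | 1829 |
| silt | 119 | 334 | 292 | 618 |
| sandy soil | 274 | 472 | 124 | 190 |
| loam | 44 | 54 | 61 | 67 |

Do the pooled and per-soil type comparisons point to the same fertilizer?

Yes

Clay: Formula N 473/1744 = 27.1%, the synthetic mix 724/1829 = 39.6% → the synthetic mix
Silt: Formula N 119/334 = 35.6%, the synthetic mix 292/618 = 47.2% → the synthetic mix
Sandy soil: Formula N 274/472 = 58.1%, the synthetic mix 124/190 = 65.3% → the synthetic mix
Loam: Formula N 44/54 = 81.5%, the synthetic mix 61/67 = 91.0% → the synthetic mix
Overall: Formula N 910/2604 = 34.9%, the synthetic mix 1201/2704 = 44.4% → the synthetic mix
The synthetic mix wins overall and in every soil group — no reversal.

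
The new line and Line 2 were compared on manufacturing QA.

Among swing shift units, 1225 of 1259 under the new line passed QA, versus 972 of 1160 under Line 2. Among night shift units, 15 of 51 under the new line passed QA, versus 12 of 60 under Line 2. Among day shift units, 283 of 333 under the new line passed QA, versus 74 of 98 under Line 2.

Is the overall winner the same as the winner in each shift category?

Yes

Swing shift: the new line 1225/1259 = 97.3%, Line 2 972/1160 = 83.8% → the new line
Night shift: the new line 15/51 = 29.4%, Line 2 12/60 = 20.0% → the new line
Day shift: the new line 283/333 = 85.0%, Line 2 74/98 = 75.5% → the new line
Overall: the new line 1523/1643 = 92.7%, Line 2 1058/1318 = 80.3% → the new line
The new line wins overall and in every shift group — no reversal.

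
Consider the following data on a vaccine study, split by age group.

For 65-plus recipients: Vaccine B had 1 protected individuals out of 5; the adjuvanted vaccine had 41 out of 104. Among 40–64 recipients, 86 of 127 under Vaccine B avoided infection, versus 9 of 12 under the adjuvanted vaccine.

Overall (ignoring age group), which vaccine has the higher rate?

Vaccine B

65-plus: Vaccine B 1/5 = 20.0%, the adjuvanted vaccine 41/104 = 39.4% → the adjuvanted vaccine
40–64: Vaccine B 86/127 = 67.7%, the adjuvanted vaccine 9/12 = 75.0% → the adjuvanted vaccine
Overall: Vaccine B 87/132 = 65.9%, the adjuvanted vaccine 50/116 = 43.1% → Vaccine B
(The adjuvanted vaccine wins every age group but Vaccine B wins overall — the adjuvanted vaccine's recipients skew toward the low-rate 65-plus group.)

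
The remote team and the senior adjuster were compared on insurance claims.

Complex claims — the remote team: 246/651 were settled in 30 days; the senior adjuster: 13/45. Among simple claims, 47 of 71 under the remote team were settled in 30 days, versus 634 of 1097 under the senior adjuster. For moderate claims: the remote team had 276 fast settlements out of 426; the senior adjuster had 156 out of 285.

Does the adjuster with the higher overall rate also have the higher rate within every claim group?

No

Complex: the remote team 246/651 = 37.8%, the senior adjuster 13/45 = 28.9% → the remote team
Simple: the remote team 47/71 = 66.2%, the senior adjuster 634/1097 = 57.8% → the remote team
Moderate: the remote team 276/426 = 64.8%, the senior adjuster 156/285 = 54.7% → the remote team
Overall: the remote team 569/1148 = 49.6%, the senior adjuster 803/1427 = 56.3% → the senior adjuster
The remote team wins each claim group but the senior adjuster wins overall — the comparison reverses. The remote team's claims skew toward complex, which has a lower base rate.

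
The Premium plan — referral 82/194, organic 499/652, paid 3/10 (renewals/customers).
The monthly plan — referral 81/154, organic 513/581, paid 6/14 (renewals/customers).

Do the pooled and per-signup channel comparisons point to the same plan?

Referral: the Premium plan 82/194 = 42.3%, the monthly plan 81/154 = 52.6% → the monthly plan
Organic: the Premium plan 499/652 = 76.5%, the monthly plan 513/581 = 88.3% → the monthly plan
Paid: the Premium plan 3/10 = 30.0%, the monthly plan 6/14 = 42.9% → the monthly plan
Overall: the Premium plan 584/856 = 68.2%, the monthly plan 600/749 = 80.1% → the monthly plan
The monthly plan wins overall and in every signup group — no reversal.

Yes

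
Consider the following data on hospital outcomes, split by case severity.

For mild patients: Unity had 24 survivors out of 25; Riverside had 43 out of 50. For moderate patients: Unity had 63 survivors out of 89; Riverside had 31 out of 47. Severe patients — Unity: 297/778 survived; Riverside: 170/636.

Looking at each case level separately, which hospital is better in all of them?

Mild: Unity 24/25 = 96.0%, Riverside 43/50 = 86.0% → Unity
Moderate: Unity 63/89 = 70.8%, Riverside 31/47 = 66.0% → Unity
Severe: Unity 297/778 = 38.2%, Riverside 170/636 = 26.7% → Unity
Unity has the higher rate in all 3 groups.

Unity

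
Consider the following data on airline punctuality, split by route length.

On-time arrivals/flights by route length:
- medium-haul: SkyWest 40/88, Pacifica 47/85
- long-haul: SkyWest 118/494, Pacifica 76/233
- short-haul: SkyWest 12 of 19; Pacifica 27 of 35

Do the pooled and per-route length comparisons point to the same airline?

Medium-haul: SkyWest 40/88 = 45.5%, Pacifica 47/85 = 55.3% → Pacifica
Long-haul: SkyWest 118/494 = 23.9%, Pacifica 76/233 = 32.6% → Pacifica
Short-haul: SkyWest 12/19 = 63.2%, Pacifica 27/35 = 77.1% → Pacifica
Overall: SkyWest 170/601 = 28.3%, Pacifica 150/353 = 42.5% → Pacifica
Pacifica wins overall and in every route group — no reversal.

Yes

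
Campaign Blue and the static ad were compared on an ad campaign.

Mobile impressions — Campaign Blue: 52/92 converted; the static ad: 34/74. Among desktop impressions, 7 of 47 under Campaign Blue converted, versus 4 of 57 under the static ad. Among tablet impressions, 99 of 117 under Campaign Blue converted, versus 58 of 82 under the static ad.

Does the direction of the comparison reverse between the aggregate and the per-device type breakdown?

No

Mobile: Campaign Blue 52/92 = 56.5%, the static ad 34/74 = 45.9% → Campaign Blue
Desktop: Campaign Blue 7/47 = 14.9%, the static ad 4/57 = 7.0% → Campaign Blue
Tablet: Campaign Blue 99/117 = 84.6%, the static ad 58/82 = 70.7% → Campaign Blue
Overall: Campaign Blue 158/256 = 61.7%, the static ad 96/213 = 45.1% → Campaign Blue
Campaign Blue wins overall and in every device group — no reversal.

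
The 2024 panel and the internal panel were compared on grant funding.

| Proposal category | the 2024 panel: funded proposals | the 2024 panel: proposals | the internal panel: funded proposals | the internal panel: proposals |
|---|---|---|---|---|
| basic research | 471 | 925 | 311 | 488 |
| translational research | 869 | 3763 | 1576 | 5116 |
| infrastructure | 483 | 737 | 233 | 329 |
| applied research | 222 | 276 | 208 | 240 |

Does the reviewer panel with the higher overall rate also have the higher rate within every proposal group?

Basic research: the 2024 panel 471/925 = 50.9%, the internal panel 311/488 = 63.7% → the internal panel
Translational research: the 2024 panel 869/3763 = 23.1%, the internal panel 1576/5116 = 30.8% → the internal panel
Infrastructure: the 2024 panel 483/737 = 65.5%, the internal panel 233/329 = 70.8% → the internal panel
Applied research: the 2024 panel 222/276 = 80.4%, the internal panel 208/240 = 86.7% → the internal panel
Overall: the 2024 panel 2045/5701 = 35.9%, the internal panel 2328/6173 = 37.7% → the internal panel
The internal panel wins overall and in every proposal group — no reversal.

Yes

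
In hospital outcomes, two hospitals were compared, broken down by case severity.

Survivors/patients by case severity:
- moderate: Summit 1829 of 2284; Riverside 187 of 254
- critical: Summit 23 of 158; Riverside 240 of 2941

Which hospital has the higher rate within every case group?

Summit

Moderate: Summit 1829/2284 = 80.1%, Riverside 187/254 = 73.6% → Summit
Critical: Summit 23/158 = 14.6%, Riverside 240/2941 = 8.2% → Summit
Summit has the higher rate in both groups.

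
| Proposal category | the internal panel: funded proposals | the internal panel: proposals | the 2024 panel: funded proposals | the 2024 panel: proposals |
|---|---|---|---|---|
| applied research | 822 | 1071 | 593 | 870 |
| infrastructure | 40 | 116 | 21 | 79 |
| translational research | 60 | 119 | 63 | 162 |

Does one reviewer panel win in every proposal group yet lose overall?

No

Applied research: the internal panel 822/1071 = 76.8%, the 2024 panel 593/870 = 68.2% → the internal panel
Infrastructure: the internal panel 40/116 = 34.5%, the 2024 panel 21/79 = 26.6% → the internal panel
Translational research: the internal panel 60/119 = 50.4%, the 2024 panel 63/162 = 38.9% → the internal panel
Overall: the internal panel 922/1306 = 70.6%, the 2024 panel 677/1111 = 60.9% → the internal panel
The internal panel wins overall and in every proposal group — no reversal.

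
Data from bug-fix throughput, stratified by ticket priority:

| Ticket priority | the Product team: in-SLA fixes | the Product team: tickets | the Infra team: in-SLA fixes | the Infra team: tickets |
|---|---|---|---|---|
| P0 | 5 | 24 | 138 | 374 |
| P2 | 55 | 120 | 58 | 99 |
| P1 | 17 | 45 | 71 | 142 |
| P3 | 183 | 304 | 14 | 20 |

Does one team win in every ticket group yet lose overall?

P0: the Product team 5/24 = 20.8%, the Infra team 138/374 = 36.9% → the Infra team
P2: the Product team 55/120 = 45.8%, the Infra team 58/99 = 58.6% → the Infra team
P1: the Product team 17/45 = 37.8%, the Infra team 71/142 = 50.0% → the Infra team
P3: the Product team 183/304 = 60.2%, the Infra team 14/20 = 70.0% → the Infra team
Overall: the Product team 260/493 = 52.7%, the Infra team 281/635 = 44.3% → the Product team
The Infra team wins each ticket group but the Product team wins overall — the comparison reverses. The Infra team's tickets skew toward P0, which has a lower base rate.

Yes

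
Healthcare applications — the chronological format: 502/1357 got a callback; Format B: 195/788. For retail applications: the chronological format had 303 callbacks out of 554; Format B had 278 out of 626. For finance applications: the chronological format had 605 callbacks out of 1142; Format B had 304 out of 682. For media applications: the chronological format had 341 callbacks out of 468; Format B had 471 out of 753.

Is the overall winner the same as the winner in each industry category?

Yes

Healthcare: the chronological format 502/1357 = 37.0%, Format B 195/788 = 24.7% → the chronological format
Retail: the chronological format 303/554 = 54.7%, Format B 278/626 = 44.4% → the chronological format
Finance: the chronological format 605/1142 = 53.0%, Format B 304/682 = 44.6% → the chronological format
Media: the chronological format 341/468 = 72.9%, Format B 471/753 = 62.5% → the chronological format
Overall: the chronological format 1751/3521 = 49.7%, Format B 1248/2849 = 43.8% → the chronological format
The chronological format wins overall and in every industry group — no reversal.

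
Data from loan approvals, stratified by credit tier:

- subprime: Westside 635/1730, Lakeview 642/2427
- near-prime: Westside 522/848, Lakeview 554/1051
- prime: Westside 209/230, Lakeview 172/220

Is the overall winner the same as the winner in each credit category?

Yes

Subprime: Westside 635/1730 = 36.7%, Lakeview 642/2427 = 26.5% → Westside
Near-prime: Westside 522/848 = 61.6%, Lakeview 554/1051 = 52.7% → Westside
Prime: Westside 209/230 = 90.9%, Lakeview 172/220 = 78.2% → Westside
Overall: Westside 1366/2808 = 48.6%, Lakeview 1368/3698 = 37.0% → Westside
Westside wins overall and in every credit group — no reversal.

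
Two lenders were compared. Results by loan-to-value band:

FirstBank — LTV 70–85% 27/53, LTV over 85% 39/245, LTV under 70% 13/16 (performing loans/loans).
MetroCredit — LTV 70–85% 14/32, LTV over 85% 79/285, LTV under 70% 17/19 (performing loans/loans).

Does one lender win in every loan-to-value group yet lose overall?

LTV 70–85%: FirstBank 27/53 = 50.9%, MetroCredit 14/32 = 43.8% → FirstBank
LTV over 85%: FirstBank 39/245 = 15.9%, MetroCredit 79/285 = 27.7% → MetroCredit
LTV under 70%: FirstBank 13/16 = 81.2%, MetroCredit 17/19 = 89.5% → MetroCredit
Overall: FirstBank 79/314 = 25.2%, MetroCredit 110/336 = 32.7% → MetroCredit
Neither sweeps: FirstBank wins 1 of 3 groups, MetroCredit wins 2. MetroCredit wins overall but not every group — no Simpson reversal.

No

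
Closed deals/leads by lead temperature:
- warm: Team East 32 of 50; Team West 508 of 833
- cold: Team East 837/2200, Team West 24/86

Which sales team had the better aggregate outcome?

Team West

Warm: Team East 32/50 = 64.0%, Team West 508/833 = 61.0% → Team East
Cold: Team East 837/2200 = 38.0%, Team West 24/86 = 27.9% → Team East
Overall: Team East 869/2250 = 38.6%, Team West 532/919 = 57.9% → Team West
(Team East wins every lead group but Team West wins overall — Team East's leads skew toward the low-rate cold group.)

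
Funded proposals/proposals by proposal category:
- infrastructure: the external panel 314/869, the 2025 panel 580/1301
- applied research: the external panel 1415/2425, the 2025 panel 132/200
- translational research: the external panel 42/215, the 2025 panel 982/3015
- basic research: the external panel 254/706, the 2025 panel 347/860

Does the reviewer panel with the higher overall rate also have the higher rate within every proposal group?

No

Infrastructure: the external panel 314/869 = 36.1%, the 2025 panel 580/1301 = 44.6% → the 2025 panel
Applied research: the external panel 1415/2425 = 58.4%, the 2025 panel 132/200 = 66.0% → the 2025 panel
Translational research: the external panel 42/215 = 19.5%, the 2025 panel 982/3015 = 32.6% → the 2025 panel
Basic research: the external panel 254/706 = 36.0%, the 2025 panel 347/860 = 40.3% → the 2025 panel
Overall: the external panel 2025/4215 = 48.0%, the 2025 panel 2041/5376 = 38.0% → the external panel
The 2025 panel wins each proposal group but the external panel wins overall — the comparison reverses. The 2025 panel's proposals skew toward translational research, which has a lower base rate.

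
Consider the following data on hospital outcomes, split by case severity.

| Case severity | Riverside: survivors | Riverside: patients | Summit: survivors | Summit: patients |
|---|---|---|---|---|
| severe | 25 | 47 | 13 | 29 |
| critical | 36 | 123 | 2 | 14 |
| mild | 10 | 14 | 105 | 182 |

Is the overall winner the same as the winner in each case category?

No

Severe: Riverside 25/47 = 53.2%, Summit 13/29 = 44.8% → Riverside
Critical: Riverside 36/123 = 29.3%, Summit 2/14 = 14.3% → Riverside
Mild: Riverside 10/14 = 71.4%, Summit 105/182 = 57.7% → Riverside
Overall: Riverside 71/184 = 38.6%, Summit 120/225 = 53.3% → Summit
Riverside wins each case group but Summit wins overall — the comparison reverses. Riverside's patients skew toward critical, which has a lower base rate.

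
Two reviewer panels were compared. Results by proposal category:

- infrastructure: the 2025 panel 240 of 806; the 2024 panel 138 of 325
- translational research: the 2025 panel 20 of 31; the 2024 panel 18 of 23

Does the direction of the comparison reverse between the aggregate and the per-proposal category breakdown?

Infrastructure: the 2025 panel 240/806 = 29.8%, the 2024 panel 138/325 = 42.5% → the 2024 panel
Translational research: the 2025 panel 20/31 = 64.5%, the 2024 panel 18/23 = 78.3% → the 2024 panel
Overall: the 2025 panel 260/837 = 31.1%, the 2024 panel 156/348 = 44.8% → the 2024 panel
The 2024 panel wins overall and in every proposal group — no reversal.

No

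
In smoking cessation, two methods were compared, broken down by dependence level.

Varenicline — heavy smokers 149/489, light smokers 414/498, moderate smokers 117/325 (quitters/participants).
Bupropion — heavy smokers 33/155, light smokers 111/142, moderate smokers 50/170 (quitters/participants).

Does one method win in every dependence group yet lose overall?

Heavy smokers: varenicline 149/489 = 30.5%, bupropion 33/155 = 21.3% → varenicline
Light smokers: varenicline 414/498 = 83.1%, bupropion 111/142 = 78.2% → varenicline
Moderate smokers: varenicline 117/325 = 36.0%, bupropion 50/170 = 29.4% → varenicline
Overall: varenicline 680/1312 = 51.8%, bupropion 194/467 = 41.5% → varenicline
Varenicline wins overall and in every dependence group — no reversal.

No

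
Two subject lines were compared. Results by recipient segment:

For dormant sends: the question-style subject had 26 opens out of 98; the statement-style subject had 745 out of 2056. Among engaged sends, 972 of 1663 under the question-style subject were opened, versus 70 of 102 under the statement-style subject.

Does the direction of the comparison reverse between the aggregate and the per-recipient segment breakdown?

Dormant: the question-style subject 26/98 = 26.5%, the statement-style subject 745/2056 = 36.2% → the statement-style subject
Engaged: the question-style subject 972/1663 = 58.4%, the statement-style subject 70/102 = 68.6% → the statement-style subject
Overall: the question-style subject 998/1761 = 56.7%, the statement-style subject 815/2158 = 37.8% → the question-style subject
The statement-style subject wins each recipient group but the question-style subject wins overall — the comparison reverses. The statement-style subject's sends skew toward dormant, which has a lower base rate.

Yes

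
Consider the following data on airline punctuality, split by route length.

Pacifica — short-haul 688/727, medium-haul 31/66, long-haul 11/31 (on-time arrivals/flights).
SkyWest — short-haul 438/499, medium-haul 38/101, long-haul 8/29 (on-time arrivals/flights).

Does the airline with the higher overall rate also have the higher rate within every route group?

Short-haul: Pacifica 688/727 = 94.6%, SkyWest 438/499 = 87.8% → Pacifica
Medium-haul: Pacifica 31/66 = 47.0%, SkyWest 38/101 = 37.6% → Pacifica
Long-haul: Pacifica 11/31 = 35.5%, SkyWest 8/29 = 27.6% → Pacifica
Overall: Pacifica 730/824 = 88.6%, SkyWest 484/629 = 76.9% → Pacifica
Pacifica wins overall and in every route group — no reversal.

Yes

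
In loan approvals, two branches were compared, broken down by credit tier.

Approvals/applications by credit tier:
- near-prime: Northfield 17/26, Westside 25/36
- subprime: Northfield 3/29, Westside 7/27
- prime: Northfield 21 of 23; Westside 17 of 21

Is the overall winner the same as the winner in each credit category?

No

Near-prime: Northfield 17/26 = 65.4%, Westside 25/36 = 69.4% → Westside
Subprime: Northfield 3/29 = 10.3%, Westside 7/27 = 25.9% → Westside
Prime: Northfield 21/23 = 91.3%, Westside 17/21 = 81.0% → Northfield
Overall: Northfield 41/78 = 52.6%, Westside 49/84 = 58.3% → Westside
Neither sweeps: Northfield wins 1 of 3 groups, Westside wins 2. Westside wins overall but not every group — no Simpson reversal.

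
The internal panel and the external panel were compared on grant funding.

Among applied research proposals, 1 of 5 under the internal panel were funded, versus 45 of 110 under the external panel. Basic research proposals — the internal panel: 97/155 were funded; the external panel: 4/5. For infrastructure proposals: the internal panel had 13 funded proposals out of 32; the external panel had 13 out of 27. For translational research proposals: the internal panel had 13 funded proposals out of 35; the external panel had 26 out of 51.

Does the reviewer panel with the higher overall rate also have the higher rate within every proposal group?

Applied research: the internal panel 1/5 = 20.0%, the external panel 45/110 = 40.9% → the external panel
Basic research: the internal panel 97/155 = 62.6%, the external panel 4/5 = 80.0% → the external panel
Infrastructure: the internal panel 13/32 = 40.6%, the external panel 13/27 = 48.1% → the external panel
Translational research: the internal panel 13/35 = 37.1%, the external panel 26/51 = 51.0% → the external panel
Overall: the internal panel 124/227 = 54.6%, the external panel 88/193 = 45.6% → the internal panel
The external panel wins each proposal group but the internal panel wins overall — the comparison reverses. The external panel's proposals skew toward applied research, which has a lower base rate.

No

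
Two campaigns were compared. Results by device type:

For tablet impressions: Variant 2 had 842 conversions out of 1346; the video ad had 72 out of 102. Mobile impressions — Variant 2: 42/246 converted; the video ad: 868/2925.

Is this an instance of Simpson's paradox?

Yes

Tablet: Variant 2 842/1346 = 62.6%, the video ad 72/102 = 70.6% → the video ad
Mobile: Variant 2 42/246 = 17.1%, the video ad 868/2925 = 29.7% → the video ad
Overall: Variant 2 884/1592 = 55.5%, the video ad 940/3027 = 31.1% → Variant 2
The video ad wins each device group but Variant 2 wins overall — the comparison reverses. The video ad's impressions skew toward mobile, which has a lower base rate.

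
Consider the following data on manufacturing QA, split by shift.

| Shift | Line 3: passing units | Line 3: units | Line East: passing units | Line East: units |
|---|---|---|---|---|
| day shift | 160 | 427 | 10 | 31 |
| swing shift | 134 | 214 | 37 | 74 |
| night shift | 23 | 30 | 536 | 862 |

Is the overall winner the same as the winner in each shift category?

No

Day shift: Line 3 160/427 = 37.5%, Line East 10/31 = 32.3% → Line 3
Swing shift: Line 3 134/214 = 62.6%, Line East 37/74 = 50.0% → Line 3
Night shift: Line 3 23/30 = 76.7%, Line East 536/862 = 62.2% → Line 3
Overall: Line 3 317/671 = 47.2%, Line East 583/967 = 60.3% → Line East
Line 3 wins each shift group but Line East wins overall — the comparison reverses. Line 3's units skew toward day shift, which has a lower base rate.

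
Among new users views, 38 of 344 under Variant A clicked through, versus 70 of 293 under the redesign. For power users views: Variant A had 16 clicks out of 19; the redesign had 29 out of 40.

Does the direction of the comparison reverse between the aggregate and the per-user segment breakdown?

No

New users: Variant A 38/344 = 11.0%, the redesign 70/293 = 23.9% → the redesign
Power users: Variant A 16/19 = 84.2%, the redesign 29/40 = 72.5% → Variant A
Overall: Variant A 54/363 = 14.9%, the redesign 99/333 = 29.7% → the redesign
Neither sweeps: Variant A wins 1 of 2 groups, the redesign wins 1. The redesign wins overall but not every group — no Simpson reversal.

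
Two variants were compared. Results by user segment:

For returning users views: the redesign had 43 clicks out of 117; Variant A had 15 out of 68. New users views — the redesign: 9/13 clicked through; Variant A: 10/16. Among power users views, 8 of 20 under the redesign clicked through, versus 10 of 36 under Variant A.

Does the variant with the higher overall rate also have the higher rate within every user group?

Yes

Returning users: the redesign 43/117 = 36.8%, Variant A 15/68 = 22.1% → the redesign
New users: the redesign 9/13 = 69.2%, Variant A 10/16 = 62.5% → the redesign
Power users: the redesign 8/20 = 40.0%, Variant A 10/36 = 27.8% → the redesign
Overall: the redesign 60/150 = 40.0%, Variant A 35/120 = 29.2% → the redesign
The redesign wins overall and in every user group — no reversal.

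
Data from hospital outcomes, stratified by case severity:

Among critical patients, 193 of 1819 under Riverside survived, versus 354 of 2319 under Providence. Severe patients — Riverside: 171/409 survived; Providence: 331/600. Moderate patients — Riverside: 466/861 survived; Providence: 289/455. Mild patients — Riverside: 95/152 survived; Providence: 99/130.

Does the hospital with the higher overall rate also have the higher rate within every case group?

Yes

Critical: Riverside 193/1819 = 10.6%, Providence 354/2319 = 15.3% → Providence
Severe: Riverside 171/409 = 41.8%, Providence 331/600 = 55.2% → Providence
Moderate: Riverside 466/861 = 54.1%, Providence 289/455 = 63.5% → Providence
Mild: Riverside 95/152 = 62.5%, Providence 99/130 = 76.2% → Providence
Overall: Riverside 925/3241 = 28.5%, Providence 1073/3504 = 30.6% → Providence
Providence wins overall and in every case group — no reversal.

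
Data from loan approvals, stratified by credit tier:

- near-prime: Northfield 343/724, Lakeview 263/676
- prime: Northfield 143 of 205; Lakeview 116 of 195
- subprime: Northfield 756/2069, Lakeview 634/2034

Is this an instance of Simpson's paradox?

No

Near-prime: Northfield 343/724 = 47.4%, Lakeview 263/676 = 38.9% → Northfield
Prime: Northfield 143/205 = 69.8%, Lakeview 116/195 = 59.5% → Northfield
Subprime: Northfield 756/2069 = 36.5%, Lakeview 634/2034 = 31.2% → Northfield
Overall: Northfield 1242/2998 = 41.4%, Lakeview 1013/2905 = 34.9% → Northfield
Northfield wins overall and in every credit group — no reversal.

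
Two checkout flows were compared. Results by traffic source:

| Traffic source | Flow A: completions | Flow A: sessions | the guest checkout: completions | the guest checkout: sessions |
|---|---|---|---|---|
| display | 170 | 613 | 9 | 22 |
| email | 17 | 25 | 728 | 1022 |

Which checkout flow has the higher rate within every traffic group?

Display: Flow A 170/613 = 27.7%, the guest checkout 9/22 = 40.9% → the guest checkout
Email: Flow A 17/25 = 68.0%, the guest checkout 728/1022 = 71.2% → the guest checkout
The guest checkout has the higher rate in both groups.

the guest checkout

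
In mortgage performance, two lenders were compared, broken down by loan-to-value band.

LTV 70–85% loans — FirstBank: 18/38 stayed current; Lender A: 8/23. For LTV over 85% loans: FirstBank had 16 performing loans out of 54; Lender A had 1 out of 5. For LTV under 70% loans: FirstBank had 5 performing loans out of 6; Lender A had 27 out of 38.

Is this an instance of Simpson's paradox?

Yes

LTV 70–85%: FirstBank 18/38 = 47.4%, Lender A 8/23 = 34.8% → FirstBank
LTV over 85%: FirstBank 16/54 = 29.6%, Lender A 1/5 = 20.0% → FirstBank
LTV under 70%: FirstBank 5/6 = 83.3%, Lender A 27/38 = 71.1% → FirstBank
Overall: FirstBank 39/98 = 39.8%, Lender A 36/66 = 54.5% → Lender A
FirstBank wins each loan-to-value group but Lender A wins overall — the comparison reverses. FirstBank's loans skew toward LTV over 85%, which has a lower base rate.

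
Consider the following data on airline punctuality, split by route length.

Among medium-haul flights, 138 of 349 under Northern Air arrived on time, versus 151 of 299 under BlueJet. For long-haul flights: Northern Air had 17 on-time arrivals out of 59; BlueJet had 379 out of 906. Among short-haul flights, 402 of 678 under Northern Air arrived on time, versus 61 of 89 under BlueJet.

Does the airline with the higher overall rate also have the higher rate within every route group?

No

Medium-haul: Northern Air 138/349 = 39.5%, BlueJet 151/299 = 50.5% → BlueJet
Long-haul: Northern Air 17/59 = 28.8%, BlueJet 379/906 = 41.8% → BlueJet
Short-haul: Northern Air 402/678 = 59.3%, BlueJet 61/89 = 68.5% → BlueJet
Overall: Northern Air 557/1086 = 51.3%, BlueJet 591/1294 = 45.7% → Northern Air
BlueJet wins each route group but Northern Air wins overall — the comparison reverses. BlueJet's flights skew toward long-haul, which has a lower base rate.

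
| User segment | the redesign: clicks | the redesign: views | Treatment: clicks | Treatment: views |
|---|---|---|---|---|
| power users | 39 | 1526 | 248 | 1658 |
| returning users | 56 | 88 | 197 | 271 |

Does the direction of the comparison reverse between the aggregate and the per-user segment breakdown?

Power users: the redesign 39/1526 = 2.6%, Treatment 248/1658 = 15.0% → Treatment
Returning users: the redesign 56/88 = 63.6%, Treatment 197/271 = 72.7% → Treatment
Overall: the redesign 95/1614 = 5.9%, Treatment 445/1929 = 23.1% → Treatment
Treatment wins overall and in every user group — no reversal.

No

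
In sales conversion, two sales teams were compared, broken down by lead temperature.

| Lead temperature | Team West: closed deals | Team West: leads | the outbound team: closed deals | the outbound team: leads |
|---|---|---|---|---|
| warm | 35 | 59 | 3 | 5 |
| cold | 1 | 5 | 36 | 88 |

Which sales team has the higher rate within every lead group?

the outbound team

Warm: Team West 35/59 = 59.3%, the outbound team 3/5 = 60.0% → the outbound team
Cold: Team West 1/5 = 20.0%, the outbound team 36/88 = 40.9% → the outbound team
The outbound team has the higher rate in both groups.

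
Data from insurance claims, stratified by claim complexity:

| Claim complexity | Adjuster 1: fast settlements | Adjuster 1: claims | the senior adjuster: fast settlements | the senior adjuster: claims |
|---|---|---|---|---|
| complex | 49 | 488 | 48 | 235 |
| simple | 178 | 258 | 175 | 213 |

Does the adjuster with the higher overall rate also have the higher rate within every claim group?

Yes

Complex: Adjuster 1 49/488 = 10.0%, the senior adjuster 48/235 = 20.4% → the senior adjuster
Simple: Adjuster 1 178/258 = 69.0%, the senior adjuster 175/213 = 82.2% → the senior adjuster
Overall: Adjuster 1 227/746 = 30.4%, the senior adjuster 223/448 = 49.8% → the senior adjuster
The senior adjuster wins overall and in every claim group — no reversal.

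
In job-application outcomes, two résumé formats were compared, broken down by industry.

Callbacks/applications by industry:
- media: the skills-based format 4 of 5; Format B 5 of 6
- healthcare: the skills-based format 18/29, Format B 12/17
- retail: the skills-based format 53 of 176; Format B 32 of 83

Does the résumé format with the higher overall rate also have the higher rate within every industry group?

Yes

Media: the skills-based format 4/5 = 80.0%, Format B 5/6 = 83.3% → Format B
Healthcare: the skills-based format 18/29 = 62.1%, Format B 12/17 = 70.6% → Format B
Retail: the skills-based format 53/176 = 30.1%, Format B 32/83 = 38.6% → Format B
Overall: the skills-based format 75/210 = 35.7%, Format B 49/106 = 46.2% → Format B
Format B wins overall and in every industry group — no reversal.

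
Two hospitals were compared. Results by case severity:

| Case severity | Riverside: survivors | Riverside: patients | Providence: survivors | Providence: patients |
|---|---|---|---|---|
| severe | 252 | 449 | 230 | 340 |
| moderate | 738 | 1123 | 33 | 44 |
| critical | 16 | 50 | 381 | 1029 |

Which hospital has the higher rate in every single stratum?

Providence

Severe: Riverside 252/449 = 56.1%, Providence 230/340 = 67.6% → Providence
Moderate: Riverside 738/1123 = 65.7%, Providence 33/44 = 75.0% → Providence
Critical: Riverside 16/50 = 32.0%, Providence 381/1029 = 37.0% → Providence
Providence has the higher rate in all 3 groups.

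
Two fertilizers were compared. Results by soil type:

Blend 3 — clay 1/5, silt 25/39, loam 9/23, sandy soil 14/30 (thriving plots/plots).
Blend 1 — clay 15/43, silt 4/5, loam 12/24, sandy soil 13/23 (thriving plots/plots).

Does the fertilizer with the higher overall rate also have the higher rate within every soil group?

Clay: Blend 3 1/5 = 20.0%, Blend 1 15/43 = 34.9% → Blend 1
Silt: Blend 3 25/39 = 64.1%, Blend 1 4/5 = 80.0% → Blend 1
Loam: Blend 3 9/23 = 39.1%, Blend 1 12/24 = 50.0% → Blend 1
Sandy soil: Blend 3 14/30 = 46.7%, Blend 1 13/23 = 56.5% → Blend 1
Overall: Blend 3 49/97 = 50.5%, Blend 1 44/95 = 46.3% → Blend 3
Blend 1 wins each soil group but Blend 3 wins overall — the comparison reverses. Blend 1's plots skew toward clay, which has a lower base rate.

No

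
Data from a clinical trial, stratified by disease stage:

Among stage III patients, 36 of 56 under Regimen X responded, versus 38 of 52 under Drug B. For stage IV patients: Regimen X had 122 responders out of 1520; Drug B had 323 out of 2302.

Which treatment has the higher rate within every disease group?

Drug B

Stage III: Regimen X 36/56 = 64.3%, Drug B 38/52 = 73.1% → Drug B
Stage IV: Regimen X 122/1520 = 8.0%, Drug B 323/2302 = 14.0% → Drug B
Drug B has the higher rate in both groups.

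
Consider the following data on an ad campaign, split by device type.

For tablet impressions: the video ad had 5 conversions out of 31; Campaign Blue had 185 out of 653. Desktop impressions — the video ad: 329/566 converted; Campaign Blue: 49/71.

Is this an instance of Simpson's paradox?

Yes

Tablet: the video ad 5/31 = 16.1%, Campaign Blue 185/653 = 28.3% → Campaign Blue
Desktop: the video ad 329/566 = 58.1%, Campaign Blue 49/71 = 69.0% → Campaign Blue
Overall: the video ad 334/597 = 55.9%, Campaign Blue 234/724 = 32.3% → the video ad
Campaign Blue wins each device group but the video ad wins overall — the comparison reverses. Campaign Blue's impressions skew toward tablet, which has a lower base rate.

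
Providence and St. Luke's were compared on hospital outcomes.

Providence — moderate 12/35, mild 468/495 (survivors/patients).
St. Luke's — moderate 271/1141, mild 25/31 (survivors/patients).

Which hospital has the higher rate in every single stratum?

Moderate: Providence 12/35 = 34.3%, St. Luke's 271/1141 = 23.8% → Providence
Mild: Providence 468/495 = 94.5%, St. Luke's 25/31 = 80.6% → Providence
Providence has the higher rate in both groups.

Providence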